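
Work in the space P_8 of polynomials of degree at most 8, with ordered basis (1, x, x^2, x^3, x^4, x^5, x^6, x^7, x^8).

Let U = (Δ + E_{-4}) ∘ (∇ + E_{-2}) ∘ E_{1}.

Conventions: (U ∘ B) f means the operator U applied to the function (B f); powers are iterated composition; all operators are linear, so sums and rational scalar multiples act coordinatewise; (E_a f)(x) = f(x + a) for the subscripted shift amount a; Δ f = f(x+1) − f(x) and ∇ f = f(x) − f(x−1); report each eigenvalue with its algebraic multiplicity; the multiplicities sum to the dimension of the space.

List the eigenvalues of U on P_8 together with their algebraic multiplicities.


λ = 1 (multiplicity 9)

image of 1: 1
image of x: x - 3
image of x^2: x^2 - 6x + 19
image of x^3: x^3 - 9x^2 + 57x - 81
image of x^4: x^4 - 12x^3 + 114x^2 - 324x + 463
image of x^5: x^5 - 15x^4 + 190x^3 - 810x^2 + 2315x - 2313
image of x^6: x^6 - 18x^5 + 285x^4 - 1620x^3 + 6945x^2 - 13878x + 12319
image of x^7: x^7 - 21x^6 + 399x^5 - 2835x^4 + 16205x^3 - 48573x^2 + 86233x - 63801
image of x^8: x^8 - 24x^7 + 532x^6 - 4536x^5 + 32410x^4 - 129528x^3 + 344932x^2 - 510408x + 331903
the matrix is upper triangular; its diagonal is (1, 1, 1, 1, 1, 1, 1, 1, 1)
for a triangular matrix the eigenvalues are the diagonal entries, with algebraic multiplicity their repetition count


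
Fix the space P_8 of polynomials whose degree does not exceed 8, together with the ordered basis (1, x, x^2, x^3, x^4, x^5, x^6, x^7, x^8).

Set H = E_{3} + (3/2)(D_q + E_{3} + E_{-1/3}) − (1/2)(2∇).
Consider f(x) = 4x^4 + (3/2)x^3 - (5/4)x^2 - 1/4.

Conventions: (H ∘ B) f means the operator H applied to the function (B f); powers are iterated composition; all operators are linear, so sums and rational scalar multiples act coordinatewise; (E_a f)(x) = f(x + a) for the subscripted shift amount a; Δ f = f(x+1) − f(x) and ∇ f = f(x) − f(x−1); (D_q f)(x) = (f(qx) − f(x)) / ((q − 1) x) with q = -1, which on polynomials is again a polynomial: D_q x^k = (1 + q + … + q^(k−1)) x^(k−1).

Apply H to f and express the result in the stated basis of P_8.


the image equals g(x) = 16x^4 + 102x^3 + (2369/4)x^2 + (20783/18)x + 95381/108

E_{3} f = 4x^4 + (99/2)x^3 + (913/4)x^2 + 465x + 353
D_q f = (3/2)x^2
E_{3} f = 4x^4 + (99/2)x^3 + (913/4)x^2 + 465x + 353
E_{-1/3} f = 4x^4 - (23/6)x^3 - (1/12)x^2 + (20/27)x - 32/81
(D_q + E_{3} + E_{-1/3}) f = 8x^4 + (137/3)x^3 + (689/3)x^2 + (12575/27)x + 28561/81
((3/2)(D_q + E_{3} + E_{-1/3})) f = 12x^4 + (137/2)x^3 + (689/2)x^2 + (12575/18)x + 28561/54
∇ f = 16x^3 - (39/2)x^2 + 9x - 5/4
(2∇) f = 32x^3 - 39x^2 + 18x - 5/2
(-(1/2)(2∇)) f = -16x^3 + (39/2)x^2 - 9x + 5/4
(E_{3} + (3/2)(D_q + E_{3} + E_{-1/3}) − (1/2)(2∇)) f = 16x^4 + 102x^3 + (2369/4)x^2 + (20783/18)x + 95381/108


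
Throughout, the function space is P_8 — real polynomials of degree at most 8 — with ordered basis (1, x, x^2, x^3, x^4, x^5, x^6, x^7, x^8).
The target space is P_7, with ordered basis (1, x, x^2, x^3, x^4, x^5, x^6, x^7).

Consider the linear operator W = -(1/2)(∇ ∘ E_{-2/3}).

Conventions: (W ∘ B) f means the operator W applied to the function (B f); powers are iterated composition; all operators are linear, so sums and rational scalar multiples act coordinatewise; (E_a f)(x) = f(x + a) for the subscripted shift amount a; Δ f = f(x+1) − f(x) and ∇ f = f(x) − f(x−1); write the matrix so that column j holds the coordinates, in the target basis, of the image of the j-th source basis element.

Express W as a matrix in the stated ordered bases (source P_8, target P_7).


the matrix is [[0, -1/2, 7/6, -13/6, 203/54, -1031/162, 1729/162, -25999/1458, 130123/4374]; [0, 0, -1, 7/2, -26/3, 1015/54, -1031/27, 12103/162, -103996/729]; [0, 0, 0, -3/2, 7, -65/3, 1015/18, -7217/54, 24206/81]; [0, 0, 0, 0, -2, 35/3, -130/3, 7105/54, -28868/81]; [0, 0, 0, 0, 0, -5/2, 35/2, -455/6, 7105/27]; [0, 0, 0, 0, 0, 0, -3, 49/2, -364/3]; [0, 0, 0, 0, 0, 0, 0, -7/2, 98/3]; [0, 0, 0, 0, 0, 0, 0, 0, -4]] (rows listed top to bottom)

image of 1: 0
image of x: -1/2
image of x^2: -x + 7/6
image of x^3: -(3/2)x^2 + (7/2)x - 13/6
image of x^4: -2x^3 + 7x^2 - (26/3)x + 203/54
image of x^5: -(5/2)x^4 + (35/3)x^3 - (65/3)x^2 + (1015/54)x - 1031/162
image of x^6: -3x^5 + (35/2)x^4 - (130/3)x^3 + (1015/18)x^2 - (1031/27)x + 1729/162
image of x^7: -(7/2)x^6 + (49/2)x^5 - (455/6)x^4 + (7105/54)x^3 - (7217/54)x^2 + (12103/162)x - 25999/1458
image of x^8: -4x^7 + (98/3)x^6 - (364/3)x^5 + (7105/27)x^4 - (28868/81)x^3 + (24206/81)x^2 - (103996/729)x + 130123/4374
each image's coordinates form column j of the matrix


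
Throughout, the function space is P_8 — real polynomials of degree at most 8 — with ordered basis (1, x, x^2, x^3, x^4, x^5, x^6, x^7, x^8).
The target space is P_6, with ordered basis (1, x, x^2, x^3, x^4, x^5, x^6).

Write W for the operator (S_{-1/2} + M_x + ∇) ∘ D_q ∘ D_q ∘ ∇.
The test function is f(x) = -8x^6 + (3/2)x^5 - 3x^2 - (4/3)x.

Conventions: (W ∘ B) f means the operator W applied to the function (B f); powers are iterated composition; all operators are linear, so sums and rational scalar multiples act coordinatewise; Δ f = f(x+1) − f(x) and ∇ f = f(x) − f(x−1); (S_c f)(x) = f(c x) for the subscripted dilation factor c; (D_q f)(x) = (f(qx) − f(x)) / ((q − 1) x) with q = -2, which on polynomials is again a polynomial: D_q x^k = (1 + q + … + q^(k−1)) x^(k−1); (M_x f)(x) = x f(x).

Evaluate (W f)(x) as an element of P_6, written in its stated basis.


∇ f = -48x^5 + (255/2)x^4 - 175x^3 + 135x^2 - (123/2)x + 67/6
D_q ∇ f = -528x^4 - (1275/2)x^3 - 525x^2 - 135x - 123/2
D_q (D_q ∘ ∇) f = 2640x^3 - (3825/2)x^2 + 525x - 135
S_{-1/2} D_q (D_q ∘ ∇) f = -330x^3 - (3825/8)x^2 - (525/2)x - 135
M_x D_q (D_q ∘ ∇) f = 2640x^4 - (3825/2)x^3 + 525x^2 - 135x
∇ D_q (D_q ∘ ∇) f = 7920x^2 - 11745x + 10155/2
(S_{-1/2} + M_x + ∇) D_q (D_q ∘ ∇) f = 2640x^4 - (4485/2)x^3 + (63735/8)x^2 - (24285/2)x + 9885/2

g(x) = 2640x^4 - (4485/2)x^3 + (63735/8)x^2 - (24285/2)x + 9885/2


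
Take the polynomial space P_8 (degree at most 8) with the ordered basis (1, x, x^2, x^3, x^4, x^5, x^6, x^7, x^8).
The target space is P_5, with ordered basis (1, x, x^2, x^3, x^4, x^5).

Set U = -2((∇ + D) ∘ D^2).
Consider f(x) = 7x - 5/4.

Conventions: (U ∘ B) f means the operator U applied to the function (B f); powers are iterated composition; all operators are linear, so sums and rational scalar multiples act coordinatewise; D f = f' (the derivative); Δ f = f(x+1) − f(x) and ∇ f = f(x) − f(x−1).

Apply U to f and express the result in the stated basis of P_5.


the image equals g(x) = 0

D f = 7
D D f = 0
∇ D^2 f = 0
D D^2 f = 0
(∇ + D) D^2 f = 0
(-2((∇ + D) ∘ D^2)) f = 0


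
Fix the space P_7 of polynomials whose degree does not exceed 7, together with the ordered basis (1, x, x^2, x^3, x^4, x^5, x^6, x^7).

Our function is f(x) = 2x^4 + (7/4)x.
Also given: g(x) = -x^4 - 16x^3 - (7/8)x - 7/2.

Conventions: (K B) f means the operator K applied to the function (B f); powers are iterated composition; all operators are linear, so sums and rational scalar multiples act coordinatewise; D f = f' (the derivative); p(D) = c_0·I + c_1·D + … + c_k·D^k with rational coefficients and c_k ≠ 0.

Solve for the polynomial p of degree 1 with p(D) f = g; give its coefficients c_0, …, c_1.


D^0 f = 2x^4 + (7/4)x
D^1 f = 8x^3 + 7/4
matching coefficients of g against c_0 f + c_1 Df + … from the top degree down determines the c_i
solution: c_0 = -1/2, c_1 = -2

p(D) = -(1/2)·I − 2·D, i.e. c_0 = -1/2, c_1 = -2


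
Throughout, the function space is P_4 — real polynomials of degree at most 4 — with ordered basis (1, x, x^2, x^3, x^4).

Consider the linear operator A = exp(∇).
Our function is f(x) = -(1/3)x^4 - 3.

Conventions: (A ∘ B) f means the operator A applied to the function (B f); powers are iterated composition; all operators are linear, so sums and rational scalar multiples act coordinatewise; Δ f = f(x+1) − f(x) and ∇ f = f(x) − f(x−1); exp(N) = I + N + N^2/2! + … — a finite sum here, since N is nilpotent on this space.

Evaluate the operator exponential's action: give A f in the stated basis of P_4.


the result is g(x) = -(1/3)x^4 - (4/3)x^3 + (4/3)x - 10/3

order-1 term: -(4/3)x^3 + 2x^2 - (4/3)x + 1/3
order-2 term: -2x^2 + 4x - 7/3
order-3 term: -(4/3)x + 2
order-4 term: -1/3
the series for exp(∇) f terminates at order 4
exp(∇) f = -(1/3)x^4 - (4/3)x^3 + (4/3)x - 10/3


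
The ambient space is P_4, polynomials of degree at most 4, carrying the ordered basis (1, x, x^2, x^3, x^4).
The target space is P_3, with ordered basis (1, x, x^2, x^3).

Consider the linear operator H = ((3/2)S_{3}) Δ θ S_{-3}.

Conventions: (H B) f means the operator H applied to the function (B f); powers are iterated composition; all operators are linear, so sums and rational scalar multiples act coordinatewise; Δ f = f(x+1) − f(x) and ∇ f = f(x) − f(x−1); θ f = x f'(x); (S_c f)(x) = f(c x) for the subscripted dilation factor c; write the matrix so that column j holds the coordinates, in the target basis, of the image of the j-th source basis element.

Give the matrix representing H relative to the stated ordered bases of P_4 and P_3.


the matrix is [[0, -9/2, 27, -243/2, 486]; [0, 0, 162, -2187/2, 5832]; [0, 0, 0, -6561/2, 26244]; [0, 0, 0, 0, 52488]] (rows listed top to bottom)

image of 1: 0
image of x: -9/2
image of x^2: 162x + 27
image of x^3: -(6561/2)x^2 - (2187/2)x - 243/2
image of x^4: 52488x^3 + 26244x^2 + 5832x + 486
each image's coordinates form column j of the matrix


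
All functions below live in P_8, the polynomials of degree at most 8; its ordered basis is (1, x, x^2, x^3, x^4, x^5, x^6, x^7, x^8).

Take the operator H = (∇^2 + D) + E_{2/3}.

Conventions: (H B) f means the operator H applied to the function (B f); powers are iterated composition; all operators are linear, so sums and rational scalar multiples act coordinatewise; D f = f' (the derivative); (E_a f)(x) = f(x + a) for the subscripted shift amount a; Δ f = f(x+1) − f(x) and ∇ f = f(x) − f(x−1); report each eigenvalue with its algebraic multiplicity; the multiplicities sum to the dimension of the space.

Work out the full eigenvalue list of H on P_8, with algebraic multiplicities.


λ = 1 (multiplicity 9)

image of 1: 1
image of x: x + 5/3
image of x^2: x^2 + (10/3)x + 22/9
image of x^3: x^3 + 5x^2 + (22/3)x - 154/27
image of x^4: x^4 + (20/3)x^3 + (44/3)x^2 - (616/27)x + 1150/81
image of x^5: x^5 + (25/3)x^4 + (220/9)x^3 - (1540/27)x^2 + (5750/81)x - 7258/243
image of x^6: x^6 + 10x^5 + (110/3)x^4 - (3080/27)x^3 + (5750/27)x^2 - (14516/81)x + 45262/729
image of x^7: x^7 + (35/3)x^6 + (154/3)x^5 - (5390/27)x^4 + (40250/81)x^3 - (50806/81)x^2 + (316834/729)x - 275434/2187
image of x^8: x^8 + (40/3)x^7 + (616/9)x^6 - (8624/27)x^5 + (80500/81)x^4 - (406448/243)x^3 + (1267336/729)x^2 - (2203472/2187)x + 1666750/6561
the matrix is upper triangular; its diagonal is (1, 1, 1, 1, 1, 1, 1, 1, 1)
for a triangular matrix the eigenvalues are the diagonal entries, with algebraic multiplicity their repetition count


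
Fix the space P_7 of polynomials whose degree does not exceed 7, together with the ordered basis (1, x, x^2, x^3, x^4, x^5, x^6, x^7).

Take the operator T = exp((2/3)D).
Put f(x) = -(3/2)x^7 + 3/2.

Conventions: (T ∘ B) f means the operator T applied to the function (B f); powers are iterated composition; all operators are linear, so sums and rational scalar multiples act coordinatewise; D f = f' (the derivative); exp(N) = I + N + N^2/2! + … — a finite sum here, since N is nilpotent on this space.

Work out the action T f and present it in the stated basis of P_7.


order-1 term: -7x^6
order-2 term: -14x^5
order-3 term: -(140/9)x^4
order-4 term: -(280/27)x^3
order-5 term: -(112/27)x^2
order-6 term: -(224/243)x
order-7 term: -64/729
the series for exp((2/3)D) f terminates at order 7
exp((2/3)D) f = -(3/2)x^7 - 7x^6 - 14x^5 - (140/9)x^4 - (280/27)x^3 - (112/27)x^2 - (224/243)x + 2059/1458

the result is g(x) = -(3/2)x^7 - 7x^6 - 14x^5 - (140/9)x^4 - (280/27)x^3 - (112/27)x^2 - (224/243)x + 2059/1458


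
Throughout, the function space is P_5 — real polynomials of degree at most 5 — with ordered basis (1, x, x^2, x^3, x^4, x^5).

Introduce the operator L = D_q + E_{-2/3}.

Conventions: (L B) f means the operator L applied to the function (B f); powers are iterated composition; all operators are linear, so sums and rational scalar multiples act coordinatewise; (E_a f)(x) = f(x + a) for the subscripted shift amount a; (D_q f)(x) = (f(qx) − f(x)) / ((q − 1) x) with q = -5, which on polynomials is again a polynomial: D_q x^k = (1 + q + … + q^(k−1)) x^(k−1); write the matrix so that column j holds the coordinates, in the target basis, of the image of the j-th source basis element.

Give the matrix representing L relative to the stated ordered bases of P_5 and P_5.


image of 1: 1
image of x: x + 1/3
image of x^2: x^2 - (16/3)x + 4/9
image of x^3: x^3 + 19x^2 + (4/3)x - 8/27
image of x^4: x^4 - (320/3)x^3 + (8/3)x^2 - (32/27)x + 16/81
image of x^5: x^5 + (1553/3)x^4 + (40/9)x^3 - (80/27)x^2 + (80/81)x - 32/243
each image's coordinates form column j of the matrix

the matrix is [[1, 1/3, 4/9, -8/27, 16/81, -32/243]; [0, 1, -16/3, 4/3, -32/27, 80/81]; [0, 0, 1, 19, 8/3, -80/27]; [0, 0, 0, 1, -320/3, 40/9]; [0, 0, 0, 0, 1, 1553/3]; [0, 0, 0, 0, 0, 1]] (rows listed top to bottom)


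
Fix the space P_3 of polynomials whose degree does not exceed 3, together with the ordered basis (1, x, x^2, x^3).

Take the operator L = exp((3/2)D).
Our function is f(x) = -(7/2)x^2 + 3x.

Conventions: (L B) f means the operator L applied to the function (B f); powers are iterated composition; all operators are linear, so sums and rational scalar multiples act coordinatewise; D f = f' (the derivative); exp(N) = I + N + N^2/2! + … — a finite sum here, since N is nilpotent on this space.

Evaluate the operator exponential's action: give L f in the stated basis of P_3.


the result is g(x) = -(7/2)x^2 - (15/2)x - 27/8

order-1 term: -(21/2)x + 9/2
order-2 term: -63/8
the series for exp((3/2)D) f terminates at order 2
exp((3/2)D) f = -(7/2)x^2 - (15/2)x - 27/8


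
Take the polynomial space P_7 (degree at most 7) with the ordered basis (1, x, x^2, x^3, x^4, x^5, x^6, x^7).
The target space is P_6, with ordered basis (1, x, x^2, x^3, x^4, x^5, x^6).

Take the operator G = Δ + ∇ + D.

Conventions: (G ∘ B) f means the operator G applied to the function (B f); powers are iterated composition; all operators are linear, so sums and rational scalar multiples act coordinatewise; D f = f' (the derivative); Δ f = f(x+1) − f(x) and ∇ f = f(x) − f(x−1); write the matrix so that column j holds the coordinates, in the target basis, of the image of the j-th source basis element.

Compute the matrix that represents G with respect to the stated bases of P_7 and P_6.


image of 1: 0
image of x: 3
image of x^2: 6x
image of x^3: 9x^2 + 2
image of x^4: 12x^3 + 8x
image of x^5: 15x^4 + 20x^2 + 2
image of x^6: 18x^5 + 40x^3 + 12x
image of x^7: 21x^6 + 70x^4 + 42x^2 + 2
each image's coordinates form column j of the matrix

the matrix is [[0, 3, 0, 2, 0, 2, 0, 2]; [0, 0, 6, 0, 8, 0, 12, 0]; [0, 0, 0, 9, 0, 20, 0, 42]; [0, 0, 0, 0, 12, 0, 40, 0]; [0, 0, 0, 0, 0, 15, 0, 70]; [0, 0, 0, 0, 0, 0, 18, 0]; [0, 0, 0, 0, 0, 0, 0, 21]] (rows listed top to bottom)


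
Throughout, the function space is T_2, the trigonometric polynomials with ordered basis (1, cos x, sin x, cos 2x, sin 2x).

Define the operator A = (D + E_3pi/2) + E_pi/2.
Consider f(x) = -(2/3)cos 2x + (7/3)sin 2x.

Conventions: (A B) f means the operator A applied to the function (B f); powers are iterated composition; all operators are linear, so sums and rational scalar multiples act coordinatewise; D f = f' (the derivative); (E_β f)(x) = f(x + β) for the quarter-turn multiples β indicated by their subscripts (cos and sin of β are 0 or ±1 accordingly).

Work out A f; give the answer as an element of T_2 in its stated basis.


the image equals g(x) = 6cos 2x - (10/3)sin 2x

D f = (14/3)cos 2x + (4/3)sin 2x
E_3pi/2 f = (2/3)cos 2x - (7/3)sin 2x
(D + E_3pi/2) f = (16/3)cos 2x - sin 2x
E_pi/2 f = (2/3)cos 2x - (7/3)sin 2x
((D + E_3pi/2) + E_pi/2) f = 6cos 2x - (10/3)sin 2x


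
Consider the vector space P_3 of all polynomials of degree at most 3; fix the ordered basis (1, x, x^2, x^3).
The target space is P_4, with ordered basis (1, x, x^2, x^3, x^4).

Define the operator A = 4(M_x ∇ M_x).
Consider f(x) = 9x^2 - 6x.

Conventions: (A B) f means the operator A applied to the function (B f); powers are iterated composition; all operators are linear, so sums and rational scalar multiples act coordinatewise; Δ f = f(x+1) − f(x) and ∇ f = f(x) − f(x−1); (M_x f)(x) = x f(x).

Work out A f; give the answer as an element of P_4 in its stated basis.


M_x f = 9x^3 - 6x^2
∇ M_x f = 27x^2 - 39x + 15
M_x ∇ M_x f = 27x^3 - 39x^2 + 15x
(4(M_x ∇ M_x)) f = 108x^3 - 156x^2 + 60x

the image equals g(x) = 108x^3 - 156x^2 + 60x


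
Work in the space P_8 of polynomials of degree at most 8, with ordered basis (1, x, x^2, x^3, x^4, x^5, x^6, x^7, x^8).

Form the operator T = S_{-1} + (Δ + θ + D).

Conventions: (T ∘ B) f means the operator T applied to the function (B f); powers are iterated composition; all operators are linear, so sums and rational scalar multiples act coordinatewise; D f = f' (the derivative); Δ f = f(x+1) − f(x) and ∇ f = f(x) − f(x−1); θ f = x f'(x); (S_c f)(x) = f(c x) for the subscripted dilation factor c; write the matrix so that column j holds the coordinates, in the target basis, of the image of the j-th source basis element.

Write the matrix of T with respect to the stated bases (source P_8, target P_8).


image of 1: 1
image of x: 2
image of x^2: 3x^2 + 4x + 1
image of x^3: 2x^3 + 6x^2 + 3x + 1
image of x^4: 5x^4 + 8x^3 + 6x^2 + 4x + 1
image of x^5: 4x^5 + 10x^4 + 10x^3 + 10x^2 + 5x + 1
image of x^6: 7x^6 + 12x^5 + 15x^4 + 20x^3 + 15x^2 + 6x + 1
image of x^7: 6x^7 + 14x^6 + 21x^5 + 35x^4 + 35x^3 + 21x^2 + 7x + 1
image of x^8: 9x^8 + 16x^7 + 28x^6 + 56x^5 + 70x^4 + 56x^3 + 28x^2 + 8x + 1
each image's coordinates form column j of the matrix

the matrix is [[1, 2, 1, 1, 1, 1, 1, 1, 1]; [0, 0, 4, 3, 4, 5, 6, 7, 8]; [0, 0, 3, 6, 6, 10, 15, 21, 28]; [0, 0, 0, 2, 8, 10, 20, 35, 56]; [0, 0, 0, 0, 5, 10, 15, 35, 70]; [0, 0, 0, 0, 0, 4, 12, 21, 56]; [0, 0, 0, 0, 0, 0, 7, 14, 28]; [0, 0, 0, 0, 0, 0, 0, 6, 16]; [0, 0, 0, 0, 0, 0, 0, 0, 9]] (rows listed top to bottom)


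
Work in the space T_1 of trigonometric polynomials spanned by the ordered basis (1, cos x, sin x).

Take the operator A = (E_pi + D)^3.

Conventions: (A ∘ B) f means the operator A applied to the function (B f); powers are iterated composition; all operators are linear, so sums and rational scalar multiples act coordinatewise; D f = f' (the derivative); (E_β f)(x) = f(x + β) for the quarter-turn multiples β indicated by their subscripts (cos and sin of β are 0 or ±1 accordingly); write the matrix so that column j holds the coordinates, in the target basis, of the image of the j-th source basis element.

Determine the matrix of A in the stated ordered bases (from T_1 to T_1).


the matrix is [[1, 0, 0]; [0, 2, 2]; [0, -2, 2]] (rows listed top to bottom)

image of 1: 1
image of cos x: 2cos x - 2sin x
image of sin x: 2cos x + 2sin x
each image's coordinates form column j of the matrix


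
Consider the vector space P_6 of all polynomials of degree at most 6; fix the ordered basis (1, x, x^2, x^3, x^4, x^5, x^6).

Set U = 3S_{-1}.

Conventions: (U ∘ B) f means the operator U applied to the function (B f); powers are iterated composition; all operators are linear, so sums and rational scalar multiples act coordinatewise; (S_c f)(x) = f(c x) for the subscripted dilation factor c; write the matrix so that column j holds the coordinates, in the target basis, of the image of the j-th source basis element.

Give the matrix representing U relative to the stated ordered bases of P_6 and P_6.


the matrix is [[3, 0, 0, 0, 0, 0, 0]; [0, -3, 0, 0, 0, 0, 0]; [0, 0, 3, 0, 0, 0, 0]; [0, 0, 0, -3, 0, 0, 0]; [0, 0, 0, 0, 3, 0, 0]; [0, 0, 0, 0, 0, -3, 0]; [0, 0, 0, 0, 0, 0, 3]] (rows listed top to bottom)

image of 1: 3
image of x: -3x
image of x^2: 3x^2
image of x^3: -3x^3
image of x^4: 3x^4
image of x^5: -3x^5
image of x^6: 3x^6
each image's coordinates form column j of the matrix


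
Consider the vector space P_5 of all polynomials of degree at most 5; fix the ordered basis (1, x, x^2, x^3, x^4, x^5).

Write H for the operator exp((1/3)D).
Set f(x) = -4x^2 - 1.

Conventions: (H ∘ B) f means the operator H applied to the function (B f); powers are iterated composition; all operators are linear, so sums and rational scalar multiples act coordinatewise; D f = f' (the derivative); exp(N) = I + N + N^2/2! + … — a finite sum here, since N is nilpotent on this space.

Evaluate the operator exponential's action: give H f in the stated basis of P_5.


order-1 term: -(8/3)x
order-2 term: -4/9
the series for exp((1/3)D) f terminates at order 2
exp((1/3)D) f = -4x^2 - (8/3)x - 13/9

g(x) = -4x^2 - (8/3)x - 13/9


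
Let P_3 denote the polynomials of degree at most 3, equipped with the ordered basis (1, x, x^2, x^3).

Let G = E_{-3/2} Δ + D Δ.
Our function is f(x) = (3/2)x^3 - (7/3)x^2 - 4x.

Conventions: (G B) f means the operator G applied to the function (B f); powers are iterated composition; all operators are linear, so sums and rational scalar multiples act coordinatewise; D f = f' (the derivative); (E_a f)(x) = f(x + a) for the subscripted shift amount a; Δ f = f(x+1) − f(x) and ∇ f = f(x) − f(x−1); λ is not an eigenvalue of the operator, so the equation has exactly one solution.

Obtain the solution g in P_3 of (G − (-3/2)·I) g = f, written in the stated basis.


write g with unknown coordinates in the stated basis and equate coefficients in (G − (-3/2)·I) g = f
solving from the highest basis element down gives g = x^3 - (32/9)x^2 + (56/27)x - 899/162
check: G g = 3x^2 - (64/9)x + 899/108
so G g − (-3/2)·g = (3/2)x^3 - (7/3)x^2 - 4x = f ✓

g(x) = x^3 - (32/9)x^2 + (56/27)x - 899/162


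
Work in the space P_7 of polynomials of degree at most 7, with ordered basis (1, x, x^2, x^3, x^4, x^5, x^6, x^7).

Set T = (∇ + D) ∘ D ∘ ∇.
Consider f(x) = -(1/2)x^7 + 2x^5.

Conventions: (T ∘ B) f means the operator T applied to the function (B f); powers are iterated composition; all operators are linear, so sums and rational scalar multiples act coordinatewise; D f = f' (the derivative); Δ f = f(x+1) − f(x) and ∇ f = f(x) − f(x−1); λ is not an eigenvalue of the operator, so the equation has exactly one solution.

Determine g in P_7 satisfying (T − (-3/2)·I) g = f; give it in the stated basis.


g(x) = -(1/3)x^7 + (4/3)x^5 + (280/3)x^4 - 280x^3 + (940/3)x^2 - (9460/3)x + 40552/9

write g with unknown coordinates in the stated basis and equate coefficients in (T − (-3/2)·I) g = f
solving from the highest basis element down gives g = -(1/3)x^7 + (4/3)x^5 + (280/3)x^4 - 280x^3 + (940/3)x^2 - (9460/3)x + 40552/9
check: T g = -140x^4 + 420x^3 - 470x^2 + 4730x - 20276/3
so T g − (-3/2)·g = -(1/2)x^7 + 2x^5 = f ✓


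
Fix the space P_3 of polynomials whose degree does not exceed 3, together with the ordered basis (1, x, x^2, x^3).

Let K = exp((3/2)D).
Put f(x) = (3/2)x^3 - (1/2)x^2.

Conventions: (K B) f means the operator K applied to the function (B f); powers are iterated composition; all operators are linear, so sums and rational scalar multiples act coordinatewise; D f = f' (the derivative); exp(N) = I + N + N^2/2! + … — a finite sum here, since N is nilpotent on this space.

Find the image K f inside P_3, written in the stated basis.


order-1 term: (27/4)x^2 - (3/2)x
order-2 term: (81/8)x - 9/8
order-3 term: 81/16
the series for exp((3/2)D) f terminates at order 3
exp((3/2)D) f = (3/2)x^3 + (25/4)x^2 + (69/8)x + 63/16

the image equals g(x) = (3/2)x^3 + (25/4)x^2 + (69/8)x + 63/16


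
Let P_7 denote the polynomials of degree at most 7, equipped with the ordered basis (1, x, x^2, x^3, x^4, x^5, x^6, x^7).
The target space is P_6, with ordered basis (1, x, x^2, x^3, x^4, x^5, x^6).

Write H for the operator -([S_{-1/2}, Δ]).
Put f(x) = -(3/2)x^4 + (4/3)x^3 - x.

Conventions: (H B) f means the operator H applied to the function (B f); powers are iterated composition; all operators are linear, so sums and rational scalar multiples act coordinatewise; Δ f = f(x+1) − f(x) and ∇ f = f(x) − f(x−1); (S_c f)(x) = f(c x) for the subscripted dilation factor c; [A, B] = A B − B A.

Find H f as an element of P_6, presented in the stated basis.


the image equals g(x) = -(9/8)x^3 + (3/16)x^2 - (15/8)x + 45/32

Δ f = -6x^3 - 5x^2 - 2x - 7/6
S_{-1/2} Δ f = (3/4)x^3 - (5/4)x^2 + x - 7/6
S_{-1/2} f = -(3/32)x^4 - (1/6)x^3 + (1/2)x
Δ S_{-1/2} f = -(3/8)x^3 - (17/16)x^2 - (7/8)x + 23/96
[S_{-1/2}, Δ] f = (9/8)x^3 - (3/16)x^2 + (15/8)x - 45/32
(-([S_{-1/2}, Δ])) f = -(9/8)x^3 + (3/16)x^2 - (15/8)x + 45/32


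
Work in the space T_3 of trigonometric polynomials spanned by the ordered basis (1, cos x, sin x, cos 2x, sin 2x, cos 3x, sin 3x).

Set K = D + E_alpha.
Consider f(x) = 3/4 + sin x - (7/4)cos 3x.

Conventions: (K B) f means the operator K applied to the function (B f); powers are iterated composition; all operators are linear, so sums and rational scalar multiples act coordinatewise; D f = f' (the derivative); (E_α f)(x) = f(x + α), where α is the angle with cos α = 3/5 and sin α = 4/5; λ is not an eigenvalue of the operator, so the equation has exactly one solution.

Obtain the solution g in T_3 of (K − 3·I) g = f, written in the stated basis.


the result is g(x) = -3/8 - (1/5)cos x - (4/15)sin x + (861/3341)cos 3x - (2933/13364)sin 3x

write g with unknown coordinates in the stated basis and equate coefficients in (K − 3·I) g = f
solving from the highest basis element down gives g = -3/8 - (1/5)cos x - (4/15)sin x + (861/3341)cos 3x - (2933/13364)sin 3x
check: K g = -3/8 - (3/5)cos x + (1/5)sin x - (13055/13364)cos 3x - (8799/13364)sin 3x
so K g − 3·g = 3/4 + sin x - (7/4)cos 3x = f ✓


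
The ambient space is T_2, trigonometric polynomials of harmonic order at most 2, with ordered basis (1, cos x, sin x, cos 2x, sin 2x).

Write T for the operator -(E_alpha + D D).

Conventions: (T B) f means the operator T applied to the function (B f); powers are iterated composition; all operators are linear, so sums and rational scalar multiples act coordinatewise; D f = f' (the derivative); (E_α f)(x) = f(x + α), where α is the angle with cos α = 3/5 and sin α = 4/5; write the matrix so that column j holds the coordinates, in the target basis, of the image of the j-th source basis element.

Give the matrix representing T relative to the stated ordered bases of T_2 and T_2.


the matrix is [[-1, 0, 0, 0, 0]; [0, 2/5, -4/5, 0, 0]; [0, 4/5, 2/5, 0, 0]; [0, 0, 0, 107/25, -24/25]; [0, 0, 0, 24/25, 107/25]] (rows listed top to bottom)

image of 1: -1
image of cos x: (2/5)cos x + (4/5)sin x
image of sin x: -(4/5)cos x + (2/5)sin x
image of cos 2x: (107/25)cos 2x + (24/25)sin 2x
image of sin 2x: -(24/25)cos 2x + (107/25)sin 2x
each image's coordinates form column j of the matrix


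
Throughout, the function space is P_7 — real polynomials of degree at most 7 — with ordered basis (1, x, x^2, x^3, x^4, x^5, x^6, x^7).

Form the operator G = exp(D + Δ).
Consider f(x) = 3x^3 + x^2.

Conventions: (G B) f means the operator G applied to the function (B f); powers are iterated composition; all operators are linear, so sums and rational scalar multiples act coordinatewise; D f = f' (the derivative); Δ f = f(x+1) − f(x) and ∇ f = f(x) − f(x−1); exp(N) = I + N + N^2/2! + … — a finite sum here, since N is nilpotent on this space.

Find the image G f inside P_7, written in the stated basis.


the result is g(x) = 3x^3 + 19x^2 + 49x + 50

order-1 term: 18x^2 + 13x + 4
order-2 term: 36x + 22
order-3 term: 24
the series for exp(D + Δ) f terminates at order 3
exp(D + Δ) f = 3x^3 + 19x^2 + 49x + 50


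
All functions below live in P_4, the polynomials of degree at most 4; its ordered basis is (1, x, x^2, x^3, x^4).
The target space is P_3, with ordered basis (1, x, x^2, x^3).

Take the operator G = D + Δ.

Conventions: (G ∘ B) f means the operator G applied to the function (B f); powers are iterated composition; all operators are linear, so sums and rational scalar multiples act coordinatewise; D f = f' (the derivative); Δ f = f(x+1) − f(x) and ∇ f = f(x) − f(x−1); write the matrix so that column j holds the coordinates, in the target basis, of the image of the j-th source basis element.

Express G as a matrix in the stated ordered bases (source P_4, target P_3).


image of 1: 0
image of x: 2
image of x^2: 4x + 1
image of x^3: 6x^2 + 3x + 1
image of x^4: 8x^3 + 6x^2 + 4x + 1
each image's coordinates form column j of the matrix

the matrix is [[0, 2, 1, 1, 1]; [0, 0, 4, 3, 4]; [0, 0, 0, 6, 6]; [0, 0, 0, 0, 8]] (rows listed top to bottom)


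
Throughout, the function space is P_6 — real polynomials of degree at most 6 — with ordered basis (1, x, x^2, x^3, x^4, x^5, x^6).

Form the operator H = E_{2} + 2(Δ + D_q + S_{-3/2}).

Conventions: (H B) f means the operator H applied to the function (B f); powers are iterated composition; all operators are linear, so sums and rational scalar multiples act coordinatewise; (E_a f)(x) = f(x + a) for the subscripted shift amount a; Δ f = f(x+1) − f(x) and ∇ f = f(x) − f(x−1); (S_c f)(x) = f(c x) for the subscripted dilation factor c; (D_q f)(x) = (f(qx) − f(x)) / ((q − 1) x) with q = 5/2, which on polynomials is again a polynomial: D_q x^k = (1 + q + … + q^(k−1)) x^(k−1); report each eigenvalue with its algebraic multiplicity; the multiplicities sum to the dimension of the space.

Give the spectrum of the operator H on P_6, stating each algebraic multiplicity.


image of 1: 3
image of x: -2x + 6
image of x^2: (11/2)x^2 + 15x + 6
image of x^3: -(23/4)x^3 + (63/2)x^2 + 18x + 10
image of x^4: (89/8)x^4 + (267/4)x^3 + 36x^2 + 40x + 18
image of x^5: -(227/16)x^5 + (1191/8)x^4 + 60x^3 + 100x^2 + 90x + 34
image of x^6: (761/32)x^6 + (5571/16)x^5 + 90x^4 + 200x^3 + 270x^2 + 204x + 66
the matrix is upper triangular; its diagonal is (3, -2, 11/2, -23/4, 89/8, -227/16, 761/32)
for a triangular matrix the eigenvalues are the diagonal entries, with algebraic multiplicity their repetition count

λ = -227/16 (multiplicity 1), λ = -23/4 (multiplicity 1), λ = -2 (multiplicity 1), λ = 3 (multiplicity 1), λ = 11/2 (multiplicity 1), λ = 89/8 (multiplicity 1), λ = 761/32 (multiplicity 1)


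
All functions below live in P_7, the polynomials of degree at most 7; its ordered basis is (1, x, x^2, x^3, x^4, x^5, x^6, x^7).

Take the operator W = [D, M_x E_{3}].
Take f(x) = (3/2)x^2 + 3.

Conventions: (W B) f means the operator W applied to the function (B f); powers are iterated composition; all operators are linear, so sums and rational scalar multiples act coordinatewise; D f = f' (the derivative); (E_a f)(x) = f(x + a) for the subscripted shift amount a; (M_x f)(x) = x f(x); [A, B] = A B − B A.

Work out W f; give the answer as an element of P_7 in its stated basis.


E_{3} f = (3/2)x^2 + 9x + 33/2
M_x E_{3} f = (3/2)x^3 + 9x^2 + (33/2)x
D (M_x E_{3}) f = (9/2)x^2 + 18x + 33/2
D f = 3x
E_{3} D f = 3x + 9
M_x E_{3} D f = 3x^2 + 9x
[D, M_x E_{3}] f = (3/2)x^2 + 9x + 33/2

the result is g(x) = (3/2)x^2 + 9x + 33/2


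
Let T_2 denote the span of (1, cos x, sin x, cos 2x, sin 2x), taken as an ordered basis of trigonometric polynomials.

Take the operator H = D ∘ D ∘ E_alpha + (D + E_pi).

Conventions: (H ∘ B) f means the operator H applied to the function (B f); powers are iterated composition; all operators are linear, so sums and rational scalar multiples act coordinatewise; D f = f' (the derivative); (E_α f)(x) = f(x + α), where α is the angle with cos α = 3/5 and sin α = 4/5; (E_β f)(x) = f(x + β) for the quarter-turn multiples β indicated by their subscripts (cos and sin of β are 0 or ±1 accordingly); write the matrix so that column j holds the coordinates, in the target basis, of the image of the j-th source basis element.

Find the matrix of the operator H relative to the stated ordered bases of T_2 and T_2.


image of 1: 1
image of cos x: -(8/5)cos x - (1/5)sin x
image of sin x: (1/5)cos x - (8/5)sin x
image of cos 2x: (53/25)cos 2x + (46/25)sin 2x
image of sin 2x: -(46/25)cos 2x + (53/25)sin 2x
each image's coordinates form column j of the matrix

the matrix is [[1, 0, 0, 0, 0]; [0, -8/5, 1/5, 0, 0]; [0, -1/5, -8/5, 0, 0]; [0, 0, 0, 53/25, -46/25]; [0, 0, 0, 46/25, 53/25]] (rows listed top to bottom)


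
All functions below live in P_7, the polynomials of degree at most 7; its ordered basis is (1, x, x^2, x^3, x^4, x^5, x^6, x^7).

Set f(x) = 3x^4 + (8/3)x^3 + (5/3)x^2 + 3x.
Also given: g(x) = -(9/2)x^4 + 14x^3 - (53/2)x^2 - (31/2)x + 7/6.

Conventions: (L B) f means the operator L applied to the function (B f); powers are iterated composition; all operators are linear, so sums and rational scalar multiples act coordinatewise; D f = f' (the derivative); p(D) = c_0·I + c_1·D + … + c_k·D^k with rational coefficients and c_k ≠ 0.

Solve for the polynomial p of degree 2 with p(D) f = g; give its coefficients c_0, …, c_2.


c_0 = -3/2, c_1 = 3/2, c_2 = -1

D^0 f = 3x^4 + (8/3)x^3 + (5/3)x^2 + 3x
D^1 f = 12x^3 + 8x^2 + (10/3)x + 3
D^2 f = 36x^2 + 16x + 10/3
matching coefficients of g against c_0 f + c_1 Df + … from the top degree down determines the c_i
solution: c_0 = -3/2, c_1 = 3/2, c_2 = -1


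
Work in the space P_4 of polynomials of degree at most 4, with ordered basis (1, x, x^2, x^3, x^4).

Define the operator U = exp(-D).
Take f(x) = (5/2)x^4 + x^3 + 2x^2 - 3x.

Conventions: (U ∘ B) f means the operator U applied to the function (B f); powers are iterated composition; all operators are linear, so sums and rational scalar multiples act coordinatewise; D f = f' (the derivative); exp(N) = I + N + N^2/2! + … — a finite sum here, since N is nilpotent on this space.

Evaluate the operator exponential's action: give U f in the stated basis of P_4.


the result is g(x) = (5/2)x^4 - 9x^3 + 14x^2 - 14x + 13/2

order-1 term: -10x^3 - 3x^2 - 4x + 3
order-2 term: 15x^2 + 3x + 2
order-3 term: -10x - 1
order-4 term: 5/2
the series for exp(-D) f terminates at order 4
exp(-D) f = (5/2)x^4 - 9x^3 + 14x^2 - 14x + 13/2


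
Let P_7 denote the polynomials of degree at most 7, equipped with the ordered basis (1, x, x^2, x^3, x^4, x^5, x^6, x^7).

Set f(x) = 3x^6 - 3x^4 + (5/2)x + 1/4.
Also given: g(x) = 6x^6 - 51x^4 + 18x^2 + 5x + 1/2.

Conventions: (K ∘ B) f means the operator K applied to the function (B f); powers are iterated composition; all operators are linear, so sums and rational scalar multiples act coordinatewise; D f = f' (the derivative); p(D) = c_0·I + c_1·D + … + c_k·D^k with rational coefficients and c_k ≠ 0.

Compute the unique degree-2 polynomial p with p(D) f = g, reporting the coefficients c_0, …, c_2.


c_0 = 2, c_1 = 0, c_2 = -1/2

D^0 f = 3x^6 - 3x^4 + (5/2)x + 1/4
D^1 f = 18x^5 - 12x^3 + 5/2
D^2 f = 90x^4 - 36x^2
matching coefficients of g against c_0 f + c_1 Df + … from the top degree down determines the c_i
solution: c_0 = 2, c_1 = 0, c_2 = -1/2


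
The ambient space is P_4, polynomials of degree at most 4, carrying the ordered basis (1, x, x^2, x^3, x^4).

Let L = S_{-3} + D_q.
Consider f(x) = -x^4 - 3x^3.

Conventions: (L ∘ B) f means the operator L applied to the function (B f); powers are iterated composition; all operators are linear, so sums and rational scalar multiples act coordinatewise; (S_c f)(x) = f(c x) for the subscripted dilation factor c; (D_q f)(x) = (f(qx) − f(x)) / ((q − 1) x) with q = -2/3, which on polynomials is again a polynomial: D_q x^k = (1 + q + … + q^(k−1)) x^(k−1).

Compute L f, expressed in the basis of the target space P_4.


the image equals g(x) = -81x^4 + (2174/27)x^3 - (7/3)x^2

S_{-3} f = -81x^4 + 81x^3
D_q f = -(13/27)x^3 - (7/3)x^2
(S_{-3} + D_q) f = -81x^4 + (2174/27)x^3 - (7/3)x^2


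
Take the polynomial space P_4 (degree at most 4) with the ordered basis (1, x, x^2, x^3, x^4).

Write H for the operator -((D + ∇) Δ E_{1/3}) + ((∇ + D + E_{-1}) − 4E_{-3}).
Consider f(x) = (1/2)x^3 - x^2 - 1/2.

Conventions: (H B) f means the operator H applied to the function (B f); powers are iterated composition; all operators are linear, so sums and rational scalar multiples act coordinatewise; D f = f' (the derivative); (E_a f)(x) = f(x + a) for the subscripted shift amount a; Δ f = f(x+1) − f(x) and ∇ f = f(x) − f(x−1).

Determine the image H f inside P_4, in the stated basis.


E_{1/3} f = (1/2)x^3 - (1/2)x^2 - (1/2)x - 16/27
Δ E_{1/3} f = (3/2)x^2 + (1/2)x - 1/2
D (Δ E_{1/3}) f = 3x + 1/2
∇ (Δ E_{1/3}) f = 3x - 1
(D + ∇) (Δ E_{1/3}) f = 6x - 1/2
(-((D + ∇) Δ E_{1/3})) f = -6x + 1/2
∇ f = (3/2)x^2 - (7/2)x + 3/2
D f = (3/2)x^2 - 2x
E_{-1} f = (1/2)x^3 - (5/2)x^2 + (7/2)x - 2
(∇ + D + E_{-1}) f = (1/2)x^3 + (1/2)x^2 - 2x - 1/2
E_{-3} f = (1/2)x^3 - (11/2)x^2 + (39/2)x - 23
(-4E_{-3}) f = -2x^3 + 22x^2 - 78x + 92
((∇ + D + E_{-1}) − 4E_{-3}) f = -(3/2)x^3 + (45/2)x^2 - 80x + 183/2
(-((D + ∇) Δ E_{1/3}) + ((∇ + D + E_{-1}) − 4E_{-3})) f = -(3/2)x^3 + (45/2)x^2 - 86x + 92

the result is g(x) = -(3/2)x^3 + (45/2)x^2 - 86x + 92


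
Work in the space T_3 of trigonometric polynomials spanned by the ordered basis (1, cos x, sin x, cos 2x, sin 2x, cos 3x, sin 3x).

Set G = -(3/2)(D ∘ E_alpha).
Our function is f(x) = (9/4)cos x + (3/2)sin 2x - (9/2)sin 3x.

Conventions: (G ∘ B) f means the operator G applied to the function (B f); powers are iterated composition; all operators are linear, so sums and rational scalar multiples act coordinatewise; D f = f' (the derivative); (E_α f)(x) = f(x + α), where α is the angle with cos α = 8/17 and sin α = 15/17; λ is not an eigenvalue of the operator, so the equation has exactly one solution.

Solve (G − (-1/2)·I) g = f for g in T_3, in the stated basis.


write g with unknown coordinates in the stated basis and equate coefficients in (G − (-1/2)·I) g = f
solving from the highest basis element down gives g = (279/260)cos x - (27/65)sin x - (414/1939)cos 2x + (741/1939)sin 2x + (98982/98489)cos 3x - (2061/196978)sin 3x
check: G g = (891/520)cos x + (27/130)sin x + (207/1939)cos 2x + (2538/1939)sin 2x - (49491/98489)cos 3x - (1770741/393956)sin 3x
so G g − (-1/2)·g = (9/4)cos x + (3/2)sin 2x - (9/2)sin 3x = f ✓

the image equals g(x) = (279/260)cos x - (27/65)sin x - (414/1939)cos 2x + (741/1939)sin 2x + (98982/98489)cos 3x - (2061/196978)sin 3x


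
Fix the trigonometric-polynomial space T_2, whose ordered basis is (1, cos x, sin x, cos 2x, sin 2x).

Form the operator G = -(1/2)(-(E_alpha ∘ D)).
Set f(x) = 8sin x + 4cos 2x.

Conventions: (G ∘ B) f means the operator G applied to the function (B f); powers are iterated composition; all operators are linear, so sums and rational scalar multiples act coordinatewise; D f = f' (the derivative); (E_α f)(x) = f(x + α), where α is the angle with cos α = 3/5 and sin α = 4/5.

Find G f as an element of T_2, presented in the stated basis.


D f = 8cos x - 8sin 2x
E_alpha D f = (24/5)cos x - (32/5)sin x - (192/25)cos 2x + (56/25)sin 2x
(-(E_alpha ∘ D)) f = -(24/5)cos x + (32/5)sin x + (192/25)cos 2x - (56/25)sin 2x
(-(1/2)(-(E_alpha ∘ D))) f = (12/5)cos x - (16/5)sin x - (96/25)cos 2x + (28/25)sin 2x

g(x) = (12/5)cos x - (16/5)sin x - (96/25)cos 2x + (28/25)sin 2x


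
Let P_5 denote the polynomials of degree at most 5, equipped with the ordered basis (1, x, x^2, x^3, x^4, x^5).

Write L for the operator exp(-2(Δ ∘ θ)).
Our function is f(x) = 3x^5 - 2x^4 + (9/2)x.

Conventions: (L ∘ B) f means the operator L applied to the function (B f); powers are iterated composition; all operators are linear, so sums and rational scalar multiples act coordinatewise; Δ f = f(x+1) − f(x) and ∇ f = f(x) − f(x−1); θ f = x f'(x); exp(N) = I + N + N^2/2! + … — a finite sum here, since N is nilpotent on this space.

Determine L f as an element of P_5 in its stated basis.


the result is g(x) = 3x^5 - 152x^4 + 2164x^3 - 8880x^2 + (8789/2)x + 3499

order-1 term: -150x^4 - 236x^3 - 204x^2 - 86x - 23
order-2 term: 2400x^3 + 5724x^2 + 5340x + 1802
order-3 term: -14400x^2 - 29664x - 15992
order-4 term: 28800x + 29232
order-5 term: -11520
the series for exp(-2(Δ ∘ θ)) f terminates at order 5
exp(-2(Δ ∘ θ)) f = 3x^5 - 152x^4 + 2164x^3 - 8880x^2 + (8789/2)x + 3499
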